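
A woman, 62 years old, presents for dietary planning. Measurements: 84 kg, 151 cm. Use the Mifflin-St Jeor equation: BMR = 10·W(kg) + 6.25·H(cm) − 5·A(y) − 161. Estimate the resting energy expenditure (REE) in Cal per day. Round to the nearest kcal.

Mifflin-St Jeor (female): BMR = 10(84) + 6.25(151) − 5(62) − 161 = 840 + 943.75 − 310 − 161 = 1312.75 kcal/day.

1313 Cal per day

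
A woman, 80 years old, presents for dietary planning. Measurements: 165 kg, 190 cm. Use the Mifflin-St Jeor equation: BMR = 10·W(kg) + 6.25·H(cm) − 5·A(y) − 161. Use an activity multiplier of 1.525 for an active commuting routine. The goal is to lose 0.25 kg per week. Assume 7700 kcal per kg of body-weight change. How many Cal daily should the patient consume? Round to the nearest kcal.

3197 Cal daily

Mifflin-St Jeor (female): BMR = 10(165) + 6.25(190) − 5(80) − 161 = 1650 + 1187.5 − 400 − 161 = 2276.5 kcal/day.
TEE = 2276.5 × 1.525 = 3471.6625 kcal/day.
Required daily deficit = 0.25 × 7700 ÷ 7 = 275 kcal/day.
Target intake = 3471.6625 − 275 = 3196.6625 kcal/day.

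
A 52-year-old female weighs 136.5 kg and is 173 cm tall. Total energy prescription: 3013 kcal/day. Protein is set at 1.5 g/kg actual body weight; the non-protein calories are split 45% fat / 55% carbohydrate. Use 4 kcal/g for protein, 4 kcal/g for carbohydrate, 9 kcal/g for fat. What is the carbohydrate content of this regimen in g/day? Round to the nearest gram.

Protein = 1.5 × 136.5 = 204.75 g → 204.75 × 4 = 819 kcal.
Non-protein calories = 3013 − 819 = 2194 kcal.
Fat: 45% × 2194 = 987.3 kcal; carbohydrate: 1206.7 kcal.
Carbohydrate: 1206.7 kcal ÷ 4 kcal/g = 301.675 g.

302 g/day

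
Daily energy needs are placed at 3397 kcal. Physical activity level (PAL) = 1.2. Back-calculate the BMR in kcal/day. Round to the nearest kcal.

BMR = TEE ÷ activity factor = 3397 ÷ 1.2 = 2830.8333 kcal/day.

2831 kcal/day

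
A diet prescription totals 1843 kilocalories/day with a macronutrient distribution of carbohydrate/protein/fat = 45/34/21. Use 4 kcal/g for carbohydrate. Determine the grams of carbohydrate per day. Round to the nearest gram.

Carbohydrate energy = 45% × 1843 = 829.35 kcal.
At 4 kcal/g: 829.35 ÷ 4 = 207.3375 g.

207 g/day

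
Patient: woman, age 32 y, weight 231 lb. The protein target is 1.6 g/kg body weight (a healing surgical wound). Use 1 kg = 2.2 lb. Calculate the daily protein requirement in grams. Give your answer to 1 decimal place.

Weight in kg = 231 ÷ 2.2 = 105 kg.
Protein = 1.6 g/kg × 105 kg = 168 g/day.

168.0 g/day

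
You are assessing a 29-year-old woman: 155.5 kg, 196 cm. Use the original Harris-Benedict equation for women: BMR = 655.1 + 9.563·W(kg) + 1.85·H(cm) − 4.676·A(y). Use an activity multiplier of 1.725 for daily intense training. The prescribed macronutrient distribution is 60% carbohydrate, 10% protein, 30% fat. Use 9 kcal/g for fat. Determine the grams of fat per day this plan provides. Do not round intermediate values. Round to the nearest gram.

136 g/day

Harris-Benedict: BMR = 655.1 + 9.563(155.5) + 1.85(196) − 4.676(29) = 2369.1425 kcal/day.
TEE = 2369.1425 × 1.725 = 4086.7708 kcal/day.
Fat energy = 30% × 4086.7708 = 1226.0312 kcal.
Fat = 1226.0312 ÷ 9 kcal/g = 136.2257 g.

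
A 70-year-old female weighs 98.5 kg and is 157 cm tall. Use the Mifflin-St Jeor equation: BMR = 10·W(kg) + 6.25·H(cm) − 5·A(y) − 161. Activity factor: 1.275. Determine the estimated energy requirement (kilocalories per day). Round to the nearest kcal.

Mifflin-St Jeor (female): BMR = 10(98.5) + 6.25(157) − 5(70) − 161 = 985 + 981.25 − 350 − 161 = 1455.25 kcal/day.
TEE = BMR × activity factor = 1455.25 × 1.275 = 1855.4438 kcal/day.

1855 kilocalories per day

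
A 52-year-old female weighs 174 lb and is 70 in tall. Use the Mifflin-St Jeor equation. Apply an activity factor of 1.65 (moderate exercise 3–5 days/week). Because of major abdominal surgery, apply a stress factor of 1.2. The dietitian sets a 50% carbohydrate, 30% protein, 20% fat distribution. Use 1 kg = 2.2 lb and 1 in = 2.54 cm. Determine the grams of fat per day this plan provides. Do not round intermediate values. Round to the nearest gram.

Convert to metric: weight = 174 ÷ 2.2 = 79.0909 kg; height = 70 × 2.54 = 177.8 cm.
Mifflin-St Jeor (female): BMR = 10(79.0909) + 6.25(177.8) − 5(52) − 161 = 790.9091 + 1111.25 − 260 − 161 = 1481.1591 kcal/day.
TEE = 1481.1591 × 1.65 = 2443.9125 kcal/day.
With stress factor 1.2: 2443.9125 × 1.2 = 2932.695 kcal/day.
Fat energy = 20% × 2932.695 = 586.539 kcal.
Fat = 586.539 ÷ 9 kcal/g = 65.171 g.

65 g/day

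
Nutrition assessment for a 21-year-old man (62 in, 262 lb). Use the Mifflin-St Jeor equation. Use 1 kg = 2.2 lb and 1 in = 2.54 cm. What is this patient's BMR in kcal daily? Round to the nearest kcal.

2075 kcal daily

Convert to metric: weight = 262 ÷ 2.2 = 119.0909 kg; height = 62 × 2.54 = 157.48 cm.
Mifflin-St Jeor (male): BMR = 10(119.0909) + 6.25(157.48) − 5(21) + 5 = 1190.9091 + 984.25 − 105 + 5 = 2075.1591 kcal/day.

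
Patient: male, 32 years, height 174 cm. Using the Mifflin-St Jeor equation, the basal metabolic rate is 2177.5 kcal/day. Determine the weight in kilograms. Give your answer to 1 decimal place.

124.5 kg

2177.5 = 10·W + 6.25(174) − 5(32) + 5
10·W = 2177.5 − 932.5 = 1245, so W = 124.5 kg.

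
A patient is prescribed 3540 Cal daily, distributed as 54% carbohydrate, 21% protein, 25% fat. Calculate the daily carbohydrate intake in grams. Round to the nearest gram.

Carbohydrate energy = 54% × 3540 = 1911.6 kcal.
At 4 kcal/g: 1911.6 ÷ 4 = 477.9 g.

478 g/day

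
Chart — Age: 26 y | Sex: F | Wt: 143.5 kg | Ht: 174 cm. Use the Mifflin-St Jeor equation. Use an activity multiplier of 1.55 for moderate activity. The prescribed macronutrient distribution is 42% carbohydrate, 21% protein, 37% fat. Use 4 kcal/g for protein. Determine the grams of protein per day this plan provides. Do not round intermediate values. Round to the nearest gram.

Mifflin-St Jeor (female): BMR = 10(143.5) + 6.25(174) − 5(26) − 161 = 1435 + 1087.5 − 130 − 161 = 2231.5 kcal/day.
TEE = 2231.5 × 1.55 = 3458.825 kcal/day.
Protein energy = 21% × 3458.825 = 726.3533 kcal.
Protein = 726.3533 ÷ 4 kcal/g = 181.5883 g.

182 g/day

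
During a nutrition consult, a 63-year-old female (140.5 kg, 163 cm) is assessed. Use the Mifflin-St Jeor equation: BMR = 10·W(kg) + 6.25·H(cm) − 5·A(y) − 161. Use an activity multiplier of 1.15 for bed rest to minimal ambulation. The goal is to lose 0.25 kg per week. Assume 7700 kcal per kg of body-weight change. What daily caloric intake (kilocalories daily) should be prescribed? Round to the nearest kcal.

Mifflin-St Jeor (female): BMR = 10(140.5) + 6.25(163) − 5(63) − 161 = 1405 + 1018.75 − 315 − 161 = 1947.75 kcal/day.
TEE = 1947.75 × 1.15 = 2239.9125 kcal/day.
Required daily deficit = 0.25 × 7700 ÷ 7 = 275 kcal/day.
Target intake = 2239.9125 − 275 = 1964.9125 kcal/day.

1965 kilocalories daily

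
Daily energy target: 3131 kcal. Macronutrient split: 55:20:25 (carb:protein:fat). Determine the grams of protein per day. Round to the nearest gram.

157 g/day

Protein energy = 20% × 3131 = 626.2 kcal.
At 4 kcal/g: 626.2 ÷ 4 = 156.55 g.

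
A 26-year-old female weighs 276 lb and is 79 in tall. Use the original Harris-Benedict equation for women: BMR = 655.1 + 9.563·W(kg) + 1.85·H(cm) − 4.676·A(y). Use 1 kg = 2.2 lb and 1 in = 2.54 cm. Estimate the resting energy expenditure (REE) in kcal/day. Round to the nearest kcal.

Convert to metric: weight = 276 ÷ 2.2 = 125.4545 kg; height = 79 × 2.54 = 200.66 cm.
Harris-Benedict: BMR = 655.1 + 9.563(125.4545) + 1.85(200.66) − 4.676(26) = 2104.4668 kcal/day.

2104 kcal/day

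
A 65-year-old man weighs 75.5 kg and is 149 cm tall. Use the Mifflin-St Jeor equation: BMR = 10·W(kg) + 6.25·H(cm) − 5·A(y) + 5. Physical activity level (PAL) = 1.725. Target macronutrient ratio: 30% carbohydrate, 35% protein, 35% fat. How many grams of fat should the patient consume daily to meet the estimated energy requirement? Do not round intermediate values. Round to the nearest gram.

Mifflin-St Jeor (male): BMR = 10(75.5) + 6.25(149) − 5(65) + 5 = 755 + 931.25 − 325 + 5 = 1366.25 kcal/day.
TEE = 1366.25 × 1.725 = 2356.7813 kcal/day.
Fat energy = 35% × 2356.7813 = 824.8734 kcal.
Fat = 824.8734 ÷ 9 kcal/g = 91.6526 g.

92 g/day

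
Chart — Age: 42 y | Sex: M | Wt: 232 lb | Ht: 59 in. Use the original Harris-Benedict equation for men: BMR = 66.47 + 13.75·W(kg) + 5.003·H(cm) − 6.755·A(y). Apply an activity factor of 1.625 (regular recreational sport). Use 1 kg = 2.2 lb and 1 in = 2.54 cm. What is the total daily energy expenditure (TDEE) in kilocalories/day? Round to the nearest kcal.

Convert to metric: weight = 232 ÷ 2.2 = 105.4545 kg; height = 59 × 2.54 = 149.86 cm.
Harris-Benedict: BMR = 66.47 + 13.75(105.4545) + 5.003(149.86) − 6.755(42) = 1982.5096 kcal/day.
TEE = BMR × activity factor = 1982.5096 × 1.625 = 3221.5781 kcal/day.

3222 kilocalories/day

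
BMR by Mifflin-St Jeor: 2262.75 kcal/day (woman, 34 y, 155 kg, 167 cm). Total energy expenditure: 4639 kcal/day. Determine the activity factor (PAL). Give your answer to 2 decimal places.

2.05

Activity factor = TEE ÷ BMR = 4639 ÷ 2262.75 = 2.05.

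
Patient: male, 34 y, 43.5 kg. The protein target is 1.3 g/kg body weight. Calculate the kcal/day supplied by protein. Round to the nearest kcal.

226 kcal/day

Protein = 1.3 g/kg × 43.5 kg = 56.55 g/day.
Protein energy = 56.55 g × 4 kcal/g = 226.2 kcal/day.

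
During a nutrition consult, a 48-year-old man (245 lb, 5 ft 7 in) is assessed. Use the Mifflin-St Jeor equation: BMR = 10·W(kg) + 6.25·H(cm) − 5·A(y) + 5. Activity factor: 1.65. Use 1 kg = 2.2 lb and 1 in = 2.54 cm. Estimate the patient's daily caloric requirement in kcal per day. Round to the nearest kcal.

Convert to metric: weight = 245 ÷ 2.2 = 111.3636 kg; height = (5×12 + 7) × 2.54 = 67 × 2.54 = 170.18 cm.
Mifflin-St Jeor (male): BMR = 10(111.3636) + 6.25(170.18) − 5(48) + 5 = 1113.6364 + 1063.625 − 240 + 5 = 1942.2614 kcal/day.
TEE = BMR × activity factor = 1942.2614 × 1.65 = 3204.7313 kcal/day.

3205 kcal per day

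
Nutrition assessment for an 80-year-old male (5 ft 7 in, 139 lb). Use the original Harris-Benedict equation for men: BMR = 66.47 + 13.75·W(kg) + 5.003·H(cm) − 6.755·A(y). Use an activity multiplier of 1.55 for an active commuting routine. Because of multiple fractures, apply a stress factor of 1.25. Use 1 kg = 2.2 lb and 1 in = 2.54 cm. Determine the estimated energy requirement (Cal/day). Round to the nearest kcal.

2415 Cal/day

Convert to metric: weight = 139 ÷ 2.2 = 63.1818 kg; height = (5×12 + 7) × 2.54 = 67 × 2.54 = 170.18 cm.
Harris-Benedict: BMR = 66.47 + 13.75(63.1818) + 5.003(170.18) − 6.755(80) = 1246.2305 kcal/day.
TEE = BMR × activity factor = 1246.2305 × 1.55 = 1931.6573 kcal/day.
Apply stress factor: 1931.6573 × 1.25 = 2414.5717 kcal/day.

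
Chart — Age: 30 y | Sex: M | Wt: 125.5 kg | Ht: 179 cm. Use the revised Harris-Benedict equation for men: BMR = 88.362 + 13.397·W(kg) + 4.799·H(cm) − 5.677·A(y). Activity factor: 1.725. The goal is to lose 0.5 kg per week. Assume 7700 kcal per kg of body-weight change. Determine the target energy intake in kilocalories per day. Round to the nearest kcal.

Harris-Benedict: BMR = 88.362 + 13.397(125.5) + 4.799(179) − 5.677(30) = 2458.3965 kcal/day.
TEE = 2458.3965 × 1.725 = 4240.734 kcal/day.
Required daily deficit = 0.5 × 7700 ÷ 7 = 550 kcal/day.
Target intake = 4240.734 − 550 = 3690.734 kcal/day.

3691 kilocalories per day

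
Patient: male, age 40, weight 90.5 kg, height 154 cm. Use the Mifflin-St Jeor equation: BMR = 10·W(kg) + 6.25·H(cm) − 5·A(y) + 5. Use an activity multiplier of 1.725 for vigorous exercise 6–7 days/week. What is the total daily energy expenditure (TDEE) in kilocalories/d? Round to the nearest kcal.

Mifflin-St Jeor (male): BMR = 10(90.5) + 6.25(154) − 5(40) + 5 = 905 + 962.5 − 200 + 5 = 1672.5 kcal/day.
TEE = BMR × activity factor = 1672.5 × 1.725 = 2885.0625 kcal/day.

2885 kilocalories/d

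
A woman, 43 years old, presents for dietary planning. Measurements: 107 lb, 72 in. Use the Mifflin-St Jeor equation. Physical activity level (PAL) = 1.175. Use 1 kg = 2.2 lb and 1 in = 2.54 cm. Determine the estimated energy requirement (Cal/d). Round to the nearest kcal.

Convert to metric: weight = 107 ÷ 2.2 = 48.6364 kg; height = 72 × 2.54 = 182.88 cm.
Mifflin-St Jeor (female): BMR = 10(48.6364) + 6.25(182.88) − 5(43) − 161 = 486.3636 + 1143 − 215 − 161 = 1253.3636 kcal/day.
TEE = BMR × activity factor = 1253.3636 × 1.175 = 1472.7023 kcal/day.

1473 Cal/d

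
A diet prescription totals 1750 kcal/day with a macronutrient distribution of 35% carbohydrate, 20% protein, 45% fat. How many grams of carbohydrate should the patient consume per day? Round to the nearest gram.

153 g/day

Carbohydrate energy = 35% × 1750 = 612.5 kcal.
At 4 kcal/g: 612.5 ÷ 4 = 153.125 g.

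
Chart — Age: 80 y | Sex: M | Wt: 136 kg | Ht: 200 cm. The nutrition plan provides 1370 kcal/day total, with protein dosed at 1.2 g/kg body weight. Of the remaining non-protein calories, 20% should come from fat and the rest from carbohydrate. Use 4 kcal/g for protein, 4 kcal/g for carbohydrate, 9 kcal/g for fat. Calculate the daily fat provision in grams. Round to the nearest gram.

16 g/day

Protein = 1.2 × 136 = 163.2 g → 163.2 × 4 = 652.8 kcal.
Non-protein calories = 1370 − 652.8 = 717.2 kcal.
Fat: 20% × 717.2 = 143.44 kcal; carbohydrate: 573.76 kcal.
Fat: 143.44 kcal ÷ 9 kcal/g = 15.9378 g.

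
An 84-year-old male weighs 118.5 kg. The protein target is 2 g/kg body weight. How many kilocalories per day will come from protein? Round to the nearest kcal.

Protein = 2 g/kg × 118.5 kg = 237 g/day.
Protein energy = 237 g × 4 kcal/g = 948 kcal/day.

948 kcal/day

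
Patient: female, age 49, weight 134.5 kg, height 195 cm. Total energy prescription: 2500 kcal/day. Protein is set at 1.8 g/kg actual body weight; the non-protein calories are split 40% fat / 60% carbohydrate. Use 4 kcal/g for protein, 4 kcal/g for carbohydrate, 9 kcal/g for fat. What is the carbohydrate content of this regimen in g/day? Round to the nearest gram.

230 g/day

Protein = 1.8 × 134.5 = 242.1 g → 242.1 × 4 = 968.4 kcal.
Non-protein calories = 2500 − 968.4 = 1531.6 kcal.
Fat: 40% × 1531.6 = 612.64 kcal; carbohydrate: 918.96 kcal.
Carbohydrate: 918.96 kcal ÷ 4 kcal/g = 229.74 g.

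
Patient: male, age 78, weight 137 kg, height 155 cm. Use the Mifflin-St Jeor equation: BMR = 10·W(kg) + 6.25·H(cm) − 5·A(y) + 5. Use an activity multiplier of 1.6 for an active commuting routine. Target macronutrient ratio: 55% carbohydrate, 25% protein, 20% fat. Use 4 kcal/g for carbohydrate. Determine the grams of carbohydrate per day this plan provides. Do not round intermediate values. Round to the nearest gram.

Mifflin-St Jeor (male): BMR = 10(137) + 6.25(155) − 5(78) + 5 = 1370 + 968.75 − 390 + 5 = 1953.75 kcal/day.
TEE = 1953.75 × 1.6 = 3126 kcal/day.
Carbohydrate energy = 55% × 3126 = 1719.3 kcal.
Carbohydrate = 1719.3 ÷ 4 kcal/g = 429.825 g.

430 g/day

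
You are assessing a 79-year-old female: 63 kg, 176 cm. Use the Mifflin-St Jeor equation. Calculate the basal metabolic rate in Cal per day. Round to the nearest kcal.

1174 Cal per day

Mifflin-St Jeor (female): BMR = 10(63) + 6.25(176) − 5(79) − 161 = 630 + 1100 − 395 − 161 = 1174 kcal/day.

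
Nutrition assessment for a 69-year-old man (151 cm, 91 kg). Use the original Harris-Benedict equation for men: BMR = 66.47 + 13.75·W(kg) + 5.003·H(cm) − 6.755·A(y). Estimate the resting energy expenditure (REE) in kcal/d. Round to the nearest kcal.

Harris-Benedict: BMR = 66.47 + 13.75(91) + 5.003(151) − 6.755(69) = 1607.078 kcal/day.

1607 kcal/d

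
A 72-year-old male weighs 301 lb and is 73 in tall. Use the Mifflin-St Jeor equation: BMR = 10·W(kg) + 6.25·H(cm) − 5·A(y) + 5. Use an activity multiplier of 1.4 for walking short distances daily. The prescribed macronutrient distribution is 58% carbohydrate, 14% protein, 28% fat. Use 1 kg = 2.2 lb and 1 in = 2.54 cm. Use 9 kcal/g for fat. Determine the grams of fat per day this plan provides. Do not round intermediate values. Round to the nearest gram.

95 g/day

Convert to metric: weight = 301 ÷ 2.2 = 136.8182 kg; height = 73 × 2.54 = 185.42 cm.
Mifflin-St Jeor (male): BMR = 10(136.8182) + 6.25(185.42) − 5(72) + 5 = 1368.1818 + 1158.875 − 360 + 5 = 2172.0568 kcal/day.
TEE = 2172.0568 × 1.4 = 3040.8795 kcal/day.
Fat energy = 28% × 3040.8795 = 851.4463 kcal.
Fat = 851.4463 ÷ 9 kcal/g = 94.6051 g.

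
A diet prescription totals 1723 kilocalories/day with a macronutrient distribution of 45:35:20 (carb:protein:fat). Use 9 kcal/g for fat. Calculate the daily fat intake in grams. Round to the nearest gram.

Fat energy = 20% × 1723 = 344.6 kcal.
At 9 kcal/g: 344.6 ÷ 9 = 38.2889 g.

38 g/day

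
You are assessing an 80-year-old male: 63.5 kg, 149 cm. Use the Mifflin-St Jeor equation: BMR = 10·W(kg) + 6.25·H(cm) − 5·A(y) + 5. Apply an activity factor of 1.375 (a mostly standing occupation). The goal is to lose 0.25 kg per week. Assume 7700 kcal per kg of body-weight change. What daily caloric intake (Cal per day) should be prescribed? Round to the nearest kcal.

Mifflin-St Jeor (male): BMR = 10(63.5) + 6.25(149) − 5(80) + 5 = 635 + 931.25 − 400 + 5 = 1171.25 kcal/day.
TEE = 1171.25 × 1.375 = 1610.4688 kcal/day.
Required daily deficit = 0.25 × 7700 ÷ 7 = 275 kcal/day.
Target intake = 1610.4688 − 275 = 1335.4688 kcal/day.

1335 Cal per day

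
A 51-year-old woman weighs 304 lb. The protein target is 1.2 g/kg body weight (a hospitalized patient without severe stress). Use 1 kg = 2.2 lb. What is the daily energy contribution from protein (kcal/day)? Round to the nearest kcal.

663 kcal/day

Weight in kg = 304 ÷ 2.2 = 138.1818 kg.
Protein = 1.2 g/kg × 138.1818 kg = 165.8182 g/day.
Protein energy = 165.8182 g × 4 kcal/g = 663.2727 kcal/day.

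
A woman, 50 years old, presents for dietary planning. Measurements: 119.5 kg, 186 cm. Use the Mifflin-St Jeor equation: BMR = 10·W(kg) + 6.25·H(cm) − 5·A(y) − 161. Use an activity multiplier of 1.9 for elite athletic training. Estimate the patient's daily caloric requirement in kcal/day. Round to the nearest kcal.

Mifflin-St Jeor (female): BMR = 10(119.5) + 6.25(186) − 5(50) − 161 = 1195 + 1162.5 − 250 − 161 = 1946.5 kcal/day.
TEE = BMR × activity factor = 1946.5 × 1.9 = 3698.35 kcal/day.

3698 kcal/day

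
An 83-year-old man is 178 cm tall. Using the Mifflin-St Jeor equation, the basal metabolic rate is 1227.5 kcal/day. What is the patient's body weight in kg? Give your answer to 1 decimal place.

1227.5 = 10·W + 6.25(178) − 5(83) + 5
10·W = 1227.5 − 702.5 = 525, so W = 52.5 kg.

52.5 kg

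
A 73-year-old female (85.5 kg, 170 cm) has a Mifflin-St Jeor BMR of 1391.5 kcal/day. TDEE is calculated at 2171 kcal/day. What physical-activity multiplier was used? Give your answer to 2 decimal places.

Activity factor = TEE ÷ BMR = 2171 ÷ 1391.5 = 1.56.

1.56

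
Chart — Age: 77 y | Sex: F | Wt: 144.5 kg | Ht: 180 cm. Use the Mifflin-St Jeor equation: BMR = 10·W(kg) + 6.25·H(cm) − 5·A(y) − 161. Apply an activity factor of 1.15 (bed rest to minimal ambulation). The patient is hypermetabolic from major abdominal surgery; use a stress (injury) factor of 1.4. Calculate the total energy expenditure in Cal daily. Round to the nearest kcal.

3259 Cal daily

Mifflin-St Jeor (female): BMR = 10(144.5) + 6.25(180) − 5(77) − 161 = 1445 + 1125 − 385 − 161 = 2024 kcal/day.
TEE = BMR × activity factor = 2024 × 1.15 = 2327.6 kcal/day.
Apply stress factor: 2327.6 × 1.4 = 3258.64 kcal/day.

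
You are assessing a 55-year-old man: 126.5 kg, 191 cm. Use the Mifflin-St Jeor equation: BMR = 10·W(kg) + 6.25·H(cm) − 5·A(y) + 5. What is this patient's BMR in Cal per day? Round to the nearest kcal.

Mifflin-St Jeor (male): BMR = 10(126.5) + 6.25(191) − 5(55) + 5 = 1265 + 1193.75 − 275 + 5 = 2188.75 kcal/day.

2189 Cal per day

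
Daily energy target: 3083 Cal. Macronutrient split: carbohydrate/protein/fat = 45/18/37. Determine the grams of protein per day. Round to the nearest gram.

139 g/day

Protein energy = 18% × 3083 = 554.94 kcal.
At 4 kcal/g: 554.94 ÷ 4 = 138.735 g.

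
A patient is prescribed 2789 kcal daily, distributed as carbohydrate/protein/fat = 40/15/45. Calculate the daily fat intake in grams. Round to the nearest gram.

139 g/day

Fat energy = 45% × 2789 = 1255.05 kcal.
At 9 kcal/g: 1255.05 ÷ 9 = 139.45 g.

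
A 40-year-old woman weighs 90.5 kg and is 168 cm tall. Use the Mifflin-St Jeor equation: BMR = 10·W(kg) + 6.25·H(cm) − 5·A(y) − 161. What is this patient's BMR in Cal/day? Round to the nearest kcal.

Mifflin-St Jeor (female): BMR = 10(90.5) + 6.25(168) − 5(40) − 161 = 905 + 1050 − 200 − 161 = 1594 kcal/day.

1594 Cal/day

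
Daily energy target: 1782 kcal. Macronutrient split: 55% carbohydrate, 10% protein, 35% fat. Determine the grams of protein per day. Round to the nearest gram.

45 g/day

Protein energy = 10% × 1782 = 178.2 kcal.
At 4 kcal/g: 178.2 ÷ 4 = 44.55 g.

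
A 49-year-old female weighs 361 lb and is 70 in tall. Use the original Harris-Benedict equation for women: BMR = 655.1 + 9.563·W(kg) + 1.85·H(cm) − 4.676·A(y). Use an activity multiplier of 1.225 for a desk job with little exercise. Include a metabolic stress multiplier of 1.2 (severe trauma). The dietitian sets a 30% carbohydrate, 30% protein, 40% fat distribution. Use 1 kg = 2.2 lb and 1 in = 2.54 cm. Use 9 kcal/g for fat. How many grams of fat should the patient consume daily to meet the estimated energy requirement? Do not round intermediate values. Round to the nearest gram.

Convert to metric: weight = 361 ÷ 2.2 = 164.0909 kg; height = 70 × 2.54 = 177.8 cm.
Harris-Benedict: BMR = 655.1 + 9.563(164.0909) + 1.85(177.8) − 4.676(49) = 2324.1074 kcal/day.
TEE = 2324.1074 × 1.225 = 2847.0315 kcal/day.
With stress factor 1.2: 2847.0315 × 1.2 = 3416.4378 kcal/day.
Fat energy = 40% × 3416.4378 = 1366.5751 kcal.
Fat = 1366.5751 ÷ 9 kcal/g = 151.8417 g.

152 g/day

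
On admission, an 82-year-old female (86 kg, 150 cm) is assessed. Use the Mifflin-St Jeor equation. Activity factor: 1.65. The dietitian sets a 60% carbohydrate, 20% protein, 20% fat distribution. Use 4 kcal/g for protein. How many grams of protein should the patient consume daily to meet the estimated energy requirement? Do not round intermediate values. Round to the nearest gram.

Mifflin-St Jeor (female): BMR = 10(86) + 6.25(150) − 5(82) − 161 = 860 + 937.5 − 410 − 161 = 1226.5 kcal/day.
TEE = 1226.5 × 1.65 = 2023.725 kcal/day.
Protein energy = 20% × 2023.725 = 404.745 kcal.
Protein = 404.745 ÷ 4 kcal/g = 101.1863 g.

101 g/day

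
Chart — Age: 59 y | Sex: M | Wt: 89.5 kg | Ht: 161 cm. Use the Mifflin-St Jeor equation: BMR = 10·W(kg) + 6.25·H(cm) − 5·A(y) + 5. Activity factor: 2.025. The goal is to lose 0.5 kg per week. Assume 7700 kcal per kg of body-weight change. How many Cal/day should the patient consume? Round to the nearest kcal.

Mifflin-St Jeor (male): BMR = 10(89.5) + 6.25(161) − 5(59) + 5 = 895 + 1006.25 − 295 + 5 = 1611.25 kcal/day.
TEE = 1611.25 × 2.025 = 3262.7813 kcal/day.
Required daily deficit = 0.5 × 7700 ÷ 7 = 550 kcal/day.
Target intake = 3262.7813 − 550 = 2712.7813 kcal/day.

2713 Cal/day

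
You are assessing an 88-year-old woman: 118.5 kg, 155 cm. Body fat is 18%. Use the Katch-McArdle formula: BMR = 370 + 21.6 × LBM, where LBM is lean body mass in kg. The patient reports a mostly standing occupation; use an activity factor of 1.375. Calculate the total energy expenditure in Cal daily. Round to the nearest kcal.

LBM = 118.5 × (1 − 0.18) = 97.17 kg. Katch-McArdle: BMR = 370 + 21.6 × 97.17 = 2468.872 kcal/day.
TEE = BMR × activity factor = 2468.872 × 1.375 = 3394.699 kcal/day.

3395 Cal daily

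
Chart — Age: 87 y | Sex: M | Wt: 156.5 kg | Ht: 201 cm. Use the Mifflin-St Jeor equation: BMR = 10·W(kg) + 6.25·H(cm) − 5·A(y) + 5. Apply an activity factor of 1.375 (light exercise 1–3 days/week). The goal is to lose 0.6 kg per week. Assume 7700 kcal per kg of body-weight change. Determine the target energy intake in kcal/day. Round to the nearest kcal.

2628 kcal/day

Mifflin-St Jeor (male): BMR = 10(156.5) + 6.25(201) − 5(87) + 5 = 1565 + 1256.25 − 435 + 5 = 2391.25 kcal/day.
TEE = 2391.25 × 1.375 = 3287.9688 kcal/day.
Required daily deficit = 0.6 × 7700 ÷ 7 = 660 kcal/day.
Target intake = 3287.9688 − 660 = 2627.9688 kcal/day.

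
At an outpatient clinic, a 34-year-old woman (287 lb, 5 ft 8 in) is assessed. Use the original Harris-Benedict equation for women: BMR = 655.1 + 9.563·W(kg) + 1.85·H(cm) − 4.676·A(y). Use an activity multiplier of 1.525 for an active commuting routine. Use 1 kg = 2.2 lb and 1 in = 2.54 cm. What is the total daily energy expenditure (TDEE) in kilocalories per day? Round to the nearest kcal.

3146 kilocalories per day

Convert to metric: weight = 287 ÷ 2.2 = 130.4545 kg; height = (5×12 + 8) × 2.54 = 68 × 2.54 = 172.72 cm.
Harris-Benedict: BMR = 655.1 + 9.563(130.4545) + 1.85(172.72) − 4.676(34) = 2063.1848 kcal/day.
TEE = BMR × activity factor = 2063.1848 × 1.525 = 3146.3568 kcal/day.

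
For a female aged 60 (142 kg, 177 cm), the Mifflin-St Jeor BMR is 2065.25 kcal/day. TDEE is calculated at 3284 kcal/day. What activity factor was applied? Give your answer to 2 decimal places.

Activity factor = TEE ÷ BMR = 3284 ÷ 2065.25 = 1.59.

1.59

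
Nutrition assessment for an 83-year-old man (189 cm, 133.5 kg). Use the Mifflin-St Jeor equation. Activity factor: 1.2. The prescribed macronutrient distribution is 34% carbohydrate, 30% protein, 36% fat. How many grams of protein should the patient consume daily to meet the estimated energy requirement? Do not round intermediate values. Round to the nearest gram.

190 g/day

Mifflin-St Jeor (male): BMR = 10(133.5) + 6.25(189) − 5(83) + 5 = 1335 + 1181.25 − 415 + 5 = 2106.25 kcal/day.
TEE = 2106.25 × 1.2 = 2527.5 kcal/day.
Protein energy = 30% × 2527.5 = 758.25 kcal.
Protein = 758.25 ÷ 4 kcal/g = 189.5625 g.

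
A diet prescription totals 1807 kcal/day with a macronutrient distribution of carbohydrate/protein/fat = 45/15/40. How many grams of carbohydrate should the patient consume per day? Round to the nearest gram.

203 g/day

Carbohydrate energy = 45% × 1807 = 813.15 kcal.
At 4 kcal/g: 813.15 ÷ 4 = 203.2875 g.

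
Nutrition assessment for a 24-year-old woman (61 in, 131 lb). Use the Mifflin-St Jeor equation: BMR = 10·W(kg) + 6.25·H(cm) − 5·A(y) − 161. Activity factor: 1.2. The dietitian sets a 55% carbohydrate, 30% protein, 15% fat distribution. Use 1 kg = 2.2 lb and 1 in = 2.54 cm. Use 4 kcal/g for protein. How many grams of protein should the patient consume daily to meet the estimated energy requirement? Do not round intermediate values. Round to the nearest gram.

115 g/day

Convert to metric: weight = 131 ÷ 2.2 = 59.5455 kg; height = 61 × 2.54 = 154.94 cm.
Mifflin-St Jeor (female): BMR = 10(59.5455) + 6.25(154.94) − 5(24) − 161 = 595.4545 + 968.375 − 120 − 161 = 1282.8295 kcal/day.
TEE = 1282.8295 × 1.2 = 1539.3955 kcal/day.
Protein energy = 30% × 1539.3955 = 461.8186 kcal.
Protein = 461.8186 ÷ 4 kcal/g = 115.4547 g.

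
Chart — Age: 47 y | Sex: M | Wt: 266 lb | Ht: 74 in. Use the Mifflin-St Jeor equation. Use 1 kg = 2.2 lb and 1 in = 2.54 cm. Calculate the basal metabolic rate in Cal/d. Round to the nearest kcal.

Convert to metric: weight = 266 ÷ 2.2 = 120.9091 kg; height = 74 × 2.54 = 187.96 cm.
Mifflin-St Jeor (male): BMR = 10(120.9091) + 6.25(187.96) − 5(47) + 5 = 1209.0909 + 1174.75 − 235 + 5 = 2153.8409 kcal/day.

2154 Cal/d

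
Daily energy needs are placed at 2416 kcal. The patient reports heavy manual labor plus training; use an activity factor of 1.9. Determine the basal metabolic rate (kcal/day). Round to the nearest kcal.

1272 kcal/day

BMR = TEE ÷ activity factor = 2416 ÷ 1.9 = 1271.5789 kcal/day.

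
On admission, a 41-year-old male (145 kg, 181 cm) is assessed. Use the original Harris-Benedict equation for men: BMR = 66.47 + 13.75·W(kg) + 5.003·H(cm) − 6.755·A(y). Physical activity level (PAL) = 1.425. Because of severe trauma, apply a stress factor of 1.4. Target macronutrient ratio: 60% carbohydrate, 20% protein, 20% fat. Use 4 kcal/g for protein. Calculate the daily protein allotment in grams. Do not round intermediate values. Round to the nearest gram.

268 g/day

Harris-Benedict: BMR = 66.47 + 13.75(145) + 5.003(181) − 6.755(41) = 2688.808 kcal/day.
TEE = 2688.808 × 1.425 = 3831.5514 kcal/day.
With stress factor 1.4: 3831.5514 × 1.4 = 5364.172 kcal/day.
Protein energy = 20% × 5364.172 = 1072.8344 kcal.
Protein = 1072.8344 ÷ 4 kcal/g = 268.2086 g.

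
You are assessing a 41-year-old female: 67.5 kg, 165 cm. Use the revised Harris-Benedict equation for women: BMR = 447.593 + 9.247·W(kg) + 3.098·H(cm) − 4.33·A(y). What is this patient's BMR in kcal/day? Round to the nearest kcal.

1405 kcal/day

Harris-Benedict: BMR = 447.593 + 9.247(67.5) + 3.098(165) − 4.33(41) = 1405.4055 kcal/day.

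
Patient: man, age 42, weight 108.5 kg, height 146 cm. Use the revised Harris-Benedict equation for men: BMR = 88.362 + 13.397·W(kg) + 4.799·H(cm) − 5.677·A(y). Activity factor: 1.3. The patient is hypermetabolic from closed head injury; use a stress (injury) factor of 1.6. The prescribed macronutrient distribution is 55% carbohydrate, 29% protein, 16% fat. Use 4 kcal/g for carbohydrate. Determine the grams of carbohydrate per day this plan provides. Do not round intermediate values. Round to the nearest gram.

573 g/day

Harris-Benedict: BMR = 88.362 + 13.397(108.5) + 4.799(146) − 5.677(42) = 2004.1565 kcal/day.
TEE = 2004.1565 × 1.3 = 2605.4035 kcal/day.
With stress factor 1.6: 2605.4035 × 1.6 = 4168.6455 kcal/day.
Carbohydrate energy = 55% × 4168.6455 = 2292.755 kcal.
Carbohydrate = 2292.755 ÷ 4 kcal/g = 573.1888 g.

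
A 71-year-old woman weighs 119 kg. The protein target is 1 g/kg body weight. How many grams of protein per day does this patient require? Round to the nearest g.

Protein = 1 g/kg × 119 kg = 119 g/day.

119 g/day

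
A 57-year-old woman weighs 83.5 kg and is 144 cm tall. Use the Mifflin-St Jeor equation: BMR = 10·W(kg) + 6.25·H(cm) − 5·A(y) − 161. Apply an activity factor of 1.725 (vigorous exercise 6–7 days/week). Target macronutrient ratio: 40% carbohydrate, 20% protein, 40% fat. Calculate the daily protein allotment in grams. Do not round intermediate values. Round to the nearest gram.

111 g/day

Mifflin-St Jeor (female): BMR = 10(83.5) + 6.25(144) − 5(57) − 161 = 835 + 900 − 285 − 161 = 1289 kcal/day.
TEE = 1289 × 1.725 = 2223.525 kcal/day.
Protein energy = 20% × 2223.525 = 444.705 kcal.
Protein = 444.705 ÷ 4 kcal/g = 111.1763 g.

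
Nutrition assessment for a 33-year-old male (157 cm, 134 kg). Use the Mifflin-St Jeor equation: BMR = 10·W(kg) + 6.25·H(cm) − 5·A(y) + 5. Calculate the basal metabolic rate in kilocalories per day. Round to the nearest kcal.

Mifflin-St Jeor (male): BMR = 10(134) + 6.25(157) − 5(33) + 5 = 1340 + 981.25 − 165 + 5 = 2161.25 kcal/day.

2161 kilocalories per day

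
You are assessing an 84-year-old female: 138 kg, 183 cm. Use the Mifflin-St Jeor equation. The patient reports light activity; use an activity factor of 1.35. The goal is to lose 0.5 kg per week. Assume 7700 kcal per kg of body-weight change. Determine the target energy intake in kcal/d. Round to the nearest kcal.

2073 kcal/d

Mifflin-St Jeor (female): BMR = 10(138) + 6.25(183) − 5(84) − 161 = 1380 + 1143.75 − 420 − 161 = 1942.75 kcal/day.
TEE = 1942.75 × 1.35 = 2622.7125 kcal/day.
Required daily deficit = 0.5 × 7700 ÷ 7 = 550 kcal/day.
Target intake = 2622.7125 − 550 = 2072.7125 kcal/day.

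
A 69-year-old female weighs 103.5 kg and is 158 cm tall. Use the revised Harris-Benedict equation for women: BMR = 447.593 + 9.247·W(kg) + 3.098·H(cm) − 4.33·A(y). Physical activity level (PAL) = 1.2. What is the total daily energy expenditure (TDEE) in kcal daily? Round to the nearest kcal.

1914 kcal daily

Harris-Benedict: BMR = 447.593 + 9.247(103.5) + 3.098(158) − 4.33(69) = 1595.3715 kcal/day.
TEE = BMR × activity factor = 1595.3715 × 1.2 = 1914.4458 kcal/day.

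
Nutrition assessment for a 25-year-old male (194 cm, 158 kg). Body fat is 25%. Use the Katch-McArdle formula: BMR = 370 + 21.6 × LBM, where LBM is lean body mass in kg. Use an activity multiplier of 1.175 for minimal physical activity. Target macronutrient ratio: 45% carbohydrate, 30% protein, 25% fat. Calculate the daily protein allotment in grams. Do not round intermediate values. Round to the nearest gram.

258 g/day

LBM = 158 × (1 − 0.25) = 118.5 kg. Katch-McArdle: BMR = 370 + 21.6 × 118.5 = 2929.6 kcal/day.
TEE = 2929.6 × 1.175 = 3442.28 kcal/day.
Protein energy = 30% × 3442.28 = 1032.684 kcal.
Protein = 1032.684 ÷ 4 kcal/g = 258.171 g.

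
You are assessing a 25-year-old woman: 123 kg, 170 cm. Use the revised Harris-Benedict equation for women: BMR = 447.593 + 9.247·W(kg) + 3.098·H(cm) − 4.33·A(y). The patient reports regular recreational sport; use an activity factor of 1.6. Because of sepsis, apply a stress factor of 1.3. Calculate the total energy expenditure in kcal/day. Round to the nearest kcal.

4167 kcal/day

Harris-Benedict: BMR = 447.593 + 9.247(123) + 3.098(170) − 4.33(25) = 2003.384 kcal/day.
TEE = BMR × activity factor = 2003.384 × 1.6 = 3205.4144 kcal/day.
Apply stress factor: 3205.4144 × 1.3 = 4167.0387 kcal/day.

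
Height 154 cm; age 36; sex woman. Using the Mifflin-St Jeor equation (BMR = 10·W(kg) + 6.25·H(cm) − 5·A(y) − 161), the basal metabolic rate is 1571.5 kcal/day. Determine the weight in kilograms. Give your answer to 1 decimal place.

95.0 kg

1571.5 = 10·W + 6.25(154) − 5(36) − 161
10·W = 1571.5 − 621.5 = 950, so W = 95 kg.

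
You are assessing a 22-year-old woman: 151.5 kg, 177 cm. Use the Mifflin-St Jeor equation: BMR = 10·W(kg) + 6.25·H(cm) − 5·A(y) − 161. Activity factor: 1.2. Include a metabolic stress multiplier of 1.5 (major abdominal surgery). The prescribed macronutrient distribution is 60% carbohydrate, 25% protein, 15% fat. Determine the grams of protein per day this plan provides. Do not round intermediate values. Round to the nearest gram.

264 g/day

Mifflin-St Jeor (female): BMR = 10(151.5) + 6.25(177) − 5(22) − 161 = 1515 + 1106.25 − 110 − 161 = 2350.25 kcal/day.
TEE = 2350.25 × 1.2 = 2820.3 kcal/day.
With stress factor 1.5: 2820.3 × 1.5 = 4230.45 kcal/day.
Protein energy = 25% × 4230.45 = 1057.6125 kcal.
Protein = 1057.6125 ÷ 4 kcal/g = 264.4031 g.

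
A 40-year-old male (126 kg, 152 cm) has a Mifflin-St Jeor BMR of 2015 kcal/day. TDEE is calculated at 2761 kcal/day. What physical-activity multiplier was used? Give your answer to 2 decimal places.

Activity factor = TEE ÷ BMR = 2761 ÷ 2015 = 1.37.

1.37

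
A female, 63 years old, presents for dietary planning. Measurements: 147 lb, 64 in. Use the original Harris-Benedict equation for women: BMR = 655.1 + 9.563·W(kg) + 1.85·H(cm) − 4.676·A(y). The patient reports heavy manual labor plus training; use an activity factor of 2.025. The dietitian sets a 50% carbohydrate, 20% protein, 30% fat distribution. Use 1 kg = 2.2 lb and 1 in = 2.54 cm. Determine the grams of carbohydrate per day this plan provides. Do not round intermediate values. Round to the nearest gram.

329 g/day

Convert to metric: weight = 147 ÷ 2.2 = 66.8182 kg; height = 64 × 2.54 = 162.56 cm.
Harris-Benedict: BMR = 655.1 + 9.563(66.8182) + 1.85(162.56) − 4.676(63) = 1300.2303 kcal/day.
TEE = 1300.2303 × 2.025 = 2632.9663 kcal/day.
Carbohydrate energy = 50% × 2632.9663 = 1316.4832 kcal.
Carbohydrate = 1316.4832 ÷ 4 kcal/g = 329.1208 g.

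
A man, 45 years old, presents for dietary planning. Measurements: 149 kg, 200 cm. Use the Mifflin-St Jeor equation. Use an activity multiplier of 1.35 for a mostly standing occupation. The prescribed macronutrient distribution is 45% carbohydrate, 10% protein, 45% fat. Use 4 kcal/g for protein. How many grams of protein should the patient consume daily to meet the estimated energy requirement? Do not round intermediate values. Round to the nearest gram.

Mifflin-St Jeor (male): BMR = 10(149) + 6.25(200) − 5(45) + 5 = 1490 + 1250 − 225 + 5 = 2520 kcal/day.
TEE = 2520 × 1.35 = 3402 kcal/day.
Protein energy = 10% × 3402 = 340.2 kcal.
Protein = 340.2 ÷ 4 kcal/g = 85.05 g.

85 g/day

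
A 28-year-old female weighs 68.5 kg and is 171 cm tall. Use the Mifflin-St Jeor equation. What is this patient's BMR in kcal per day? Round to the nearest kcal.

Mifflin-St Jeor (female): BMR = 10(68.5) + 6.25(171) − 5(28) − 161 = 685 + 1068.75 − 140 − 161 = 1452.75 kcal/day.

1453 kcal per day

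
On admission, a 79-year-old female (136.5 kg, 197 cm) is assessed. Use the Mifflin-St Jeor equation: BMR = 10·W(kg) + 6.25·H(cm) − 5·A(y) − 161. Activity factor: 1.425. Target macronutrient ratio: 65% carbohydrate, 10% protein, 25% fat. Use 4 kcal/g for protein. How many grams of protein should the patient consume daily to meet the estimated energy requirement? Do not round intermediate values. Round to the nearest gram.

Mifflin-St Jeor (female): BMR = 10(136.5) + 6.25(197) − 5(79) − 161 = 1365 + 1231.25 − 395 − 161 = 2040.25 kcal/day.
TEE = 2040.25 × 1.425 = 2907.3563 kcal/day.
Protein energy = 10% × 2907.3563 = 290.7356 kcal.
Protein = 290.7356 ÷ 4 kcal/g = 72.6839 g.

73 g/day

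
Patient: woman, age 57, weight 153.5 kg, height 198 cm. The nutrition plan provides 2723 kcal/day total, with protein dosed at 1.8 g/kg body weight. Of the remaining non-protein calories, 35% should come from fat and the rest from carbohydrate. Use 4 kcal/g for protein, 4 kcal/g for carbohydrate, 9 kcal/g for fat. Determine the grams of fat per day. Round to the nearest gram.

63 g/day

Protein = 1.8 × 153.5 = 276.3 g → 276.3 × 4 = 1105.2 kcal.
Non-protein calories = 2723 − 1105.2 = 1617.8 kcal.
Fat: 35% × 1617.8 = 566.23 kcal; carbohydrate: 1051.57 kcal.
Fat: 566.23 kcal ÷ 9 kcal/g = 62.9144 g.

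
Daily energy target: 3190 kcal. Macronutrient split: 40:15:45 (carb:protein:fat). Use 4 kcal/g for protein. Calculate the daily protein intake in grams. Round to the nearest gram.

Protein energy = 15% × 3190 = 478.5 kcal.
At 4 kcal/g: 478.5 ÷ 4 = 119.625 g.

120 g/day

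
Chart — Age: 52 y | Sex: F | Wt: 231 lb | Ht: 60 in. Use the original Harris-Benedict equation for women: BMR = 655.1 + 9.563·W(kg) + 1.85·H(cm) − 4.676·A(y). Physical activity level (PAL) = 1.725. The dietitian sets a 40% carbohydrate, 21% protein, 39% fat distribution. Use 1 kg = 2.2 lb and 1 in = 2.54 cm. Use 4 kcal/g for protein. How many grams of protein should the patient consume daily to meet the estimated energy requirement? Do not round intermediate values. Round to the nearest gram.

154 g/day

Convert to metric: weight = 231 ÷ 2.2 = 105 kg; height = 60 × 2.54 = 152.4 cm.
Harris-Benedict: BMR = 655.1 + 9.563(105) + 1.85(152.4) − 4.676(52) = 1698.003 kcal/day.
TEE = 1698.003 × 1.725 = 2929.0552 kcal/day.
Protein energy = 21% × 2929.0552 = 615.1016 kcal.
Protein = 615.1016 ÷ 4 kcal/g = 153.7754 g.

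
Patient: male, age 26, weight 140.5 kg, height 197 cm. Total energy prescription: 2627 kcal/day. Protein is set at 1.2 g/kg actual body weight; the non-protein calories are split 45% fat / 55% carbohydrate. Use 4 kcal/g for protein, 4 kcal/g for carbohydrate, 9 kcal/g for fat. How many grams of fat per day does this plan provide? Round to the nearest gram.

Protein = 1.2 × 140.5 = 168.6 g → 168.6 × 4 = 674.4 kcal.
Non-protein calories = 2627 − 674.4 = 1952.6 kcal.
Fat: 45% × 1952.6 = 878.67 kcal; carbohydrate: 1073.93 kcal.
Fat: 878.67 kcal ÷ 9 kcal/g = 97.63 g.

98 g/day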